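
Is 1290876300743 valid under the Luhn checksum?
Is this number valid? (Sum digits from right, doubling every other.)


Luhn sum = 57
57 mod 10 = 7

Invalid (Luhn sum mod 10 = 7)


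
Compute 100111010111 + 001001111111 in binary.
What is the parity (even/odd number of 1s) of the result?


100111010111 = 2519
001001111111 = 639
Sum = 3158 = 110001010110
1s count = 6

even parity (6 ones in 110001010110)


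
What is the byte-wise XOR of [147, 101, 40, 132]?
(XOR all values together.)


XOR chain: 147 ^ 101 ^ 40 ^ 132 = 90

90


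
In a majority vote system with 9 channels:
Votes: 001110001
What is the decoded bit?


Ones: 4 out of 9
Threshold: 5

0 (4/9 voted 1)


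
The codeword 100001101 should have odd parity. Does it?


Number of 1s: 4

No, parity error (4 ones)


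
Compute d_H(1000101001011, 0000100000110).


XOR: 1000001001101
Count of 1s: 5

5


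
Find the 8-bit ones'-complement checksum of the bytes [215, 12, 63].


Sum = 290 mod 256 = 34
Complement = 221

221


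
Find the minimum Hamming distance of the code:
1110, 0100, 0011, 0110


Comparing all pairs, minimum distance: 1
Can detect 0 errors, correct 0 errors

1


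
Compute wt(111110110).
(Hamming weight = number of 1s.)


Counting 1s in 111110110

7


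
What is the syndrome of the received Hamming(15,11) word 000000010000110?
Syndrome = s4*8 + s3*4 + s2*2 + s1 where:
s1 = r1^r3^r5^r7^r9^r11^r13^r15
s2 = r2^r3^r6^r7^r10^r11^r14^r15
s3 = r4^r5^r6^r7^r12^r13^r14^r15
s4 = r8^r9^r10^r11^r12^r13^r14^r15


s1=1, s2=1, s3=0, s4=1

Syndrome = 11 (error at position 11)


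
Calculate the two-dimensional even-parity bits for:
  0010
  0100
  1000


Row parities: 111
Column parities: 1110

Row P: 111, Col P: 1110, Corner: 1


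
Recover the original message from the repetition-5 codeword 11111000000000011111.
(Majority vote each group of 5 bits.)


Groups: 11111, 00000, 00000, 11111
Majority votes: 1001

1001


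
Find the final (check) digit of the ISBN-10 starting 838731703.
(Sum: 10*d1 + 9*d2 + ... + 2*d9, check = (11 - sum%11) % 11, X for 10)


Weighted sum: 277
277 mod 11 = 2

Check digit: 9


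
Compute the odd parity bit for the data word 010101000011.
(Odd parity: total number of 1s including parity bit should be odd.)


Number of 1s in data: 5
Parity bit: 0

0


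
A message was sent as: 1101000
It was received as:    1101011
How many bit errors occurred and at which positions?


XOR: 0000011

2 error(s) at position(s): 5, 6


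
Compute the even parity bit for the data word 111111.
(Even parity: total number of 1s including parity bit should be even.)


Number of 1s in data: 6
Parity bit: 0

0


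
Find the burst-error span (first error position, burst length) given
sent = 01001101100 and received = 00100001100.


XOR: 01101100000

Burst at position 1, length 5


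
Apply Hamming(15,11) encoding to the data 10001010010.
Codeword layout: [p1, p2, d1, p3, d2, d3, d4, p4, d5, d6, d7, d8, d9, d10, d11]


Parity bits: p1=1, p2=1, p3=1, p4=1

111100011010010


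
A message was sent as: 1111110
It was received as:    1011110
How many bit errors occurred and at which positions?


XOR: 0100000

1 error(s) at position(s): 1


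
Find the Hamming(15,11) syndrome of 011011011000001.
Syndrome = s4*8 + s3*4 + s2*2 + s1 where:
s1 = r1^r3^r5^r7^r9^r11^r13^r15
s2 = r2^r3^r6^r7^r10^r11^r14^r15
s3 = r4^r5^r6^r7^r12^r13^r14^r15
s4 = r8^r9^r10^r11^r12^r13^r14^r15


s1=0, s2=0, s3=1, s4=1

Syndrome = 12 (error at position 12)


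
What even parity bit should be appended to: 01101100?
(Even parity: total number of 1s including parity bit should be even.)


Number of 1s in data: 4
Parity bit: 0

0


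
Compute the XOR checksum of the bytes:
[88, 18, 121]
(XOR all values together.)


XOR chain: 88 ^ 18 ^ 121 = 51

51


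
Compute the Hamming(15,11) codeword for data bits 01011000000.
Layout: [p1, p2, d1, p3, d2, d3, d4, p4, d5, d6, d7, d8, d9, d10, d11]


Parity bits: p1=1, p2=1, p3=0, p4=1

110010111000000


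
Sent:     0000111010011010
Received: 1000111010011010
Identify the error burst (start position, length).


XOR: 1000000000000000

Burst at position 0, length 1


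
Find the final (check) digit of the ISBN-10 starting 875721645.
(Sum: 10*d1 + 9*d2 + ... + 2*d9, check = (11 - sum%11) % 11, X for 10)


Weighted sum: 295
295 mod 11 = 9

Check digit: 2


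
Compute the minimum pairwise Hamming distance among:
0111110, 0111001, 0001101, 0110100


Comparing all pairs, minimum distance: 2
Can detect 1 errors, correct 0 errors

2


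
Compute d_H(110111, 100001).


XOR: 010110
Count of 1s: 3

3


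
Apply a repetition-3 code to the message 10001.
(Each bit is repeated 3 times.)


Each bit -> 3 copies

111000000000111


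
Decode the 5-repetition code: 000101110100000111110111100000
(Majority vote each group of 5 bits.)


Groups: 00010, 11101, 00000, 11111, 01111, 00000
Majority votes: 010110

010110


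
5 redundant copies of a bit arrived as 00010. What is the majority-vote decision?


Ones: 1 out of 5
Threshold: 3

0 (1/5 voted 1)


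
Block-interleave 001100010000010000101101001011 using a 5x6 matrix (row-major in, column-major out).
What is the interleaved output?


Matrix:
  001100
  010000
  010000
  101101
  001011
Read columns: 000100110010011100100000100011

000100110010011100100000100011


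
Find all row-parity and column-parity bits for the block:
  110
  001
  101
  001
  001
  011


Row parities: 010110
Column parities: 001

Row P: 010110, Col P: 001, Corner: 1


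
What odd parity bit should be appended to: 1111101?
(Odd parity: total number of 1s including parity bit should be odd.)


Number of 1s in data: 6
Parity bit: 1

1


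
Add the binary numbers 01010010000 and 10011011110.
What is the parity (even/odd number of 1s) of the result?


01010010000 = 656
10011011110 = 1246
Sum = 1902 = 11101101110
1s count = 8

even parity (8 ones in 11101101110)


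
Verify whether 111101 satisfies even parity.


Number of 1s: 5

No, parity error (5 ones)


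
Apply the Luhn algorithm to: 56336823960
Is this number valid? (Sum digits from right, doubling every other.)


Luhn sum = 50
50 mod 10 = 0

Valid (Luhn sum mod 10 = 0)


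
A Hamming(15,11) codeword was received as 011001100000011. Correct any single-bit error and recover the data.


Syndrome = 1: error at position 1

Data: 10110000011 (corrected bit 1)


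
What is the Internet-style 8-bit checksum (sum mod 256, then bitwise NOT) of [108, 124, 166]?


Sum = 398 mod 256 = 142
Complement = 113

113


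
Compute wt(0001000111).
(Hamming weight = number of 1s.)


Counting 1s in 0001000111

4


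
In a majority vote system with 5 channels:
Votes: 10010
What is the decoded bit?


Ones: 2 out of 5
Threshold: 3

0 (2/5 voted 1)


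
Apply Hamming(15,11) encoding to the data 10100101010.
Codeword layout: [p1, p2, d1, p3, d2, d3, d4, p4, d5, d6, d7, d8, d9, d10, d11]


Parity bits: p1=1, p2=0, p3=1, p4=1

101101010101010


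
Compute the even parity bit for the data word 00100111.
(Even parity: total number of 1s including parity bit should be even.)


Number of 1s in data: 4
Parity bit: 0

0


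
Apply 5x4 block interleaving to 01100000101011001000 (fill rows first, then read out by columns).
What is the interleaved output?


Matrix:
  0110
  0000
  1010
  1100
  1000
Read columns: 00111100101010000000

00111100101010000000


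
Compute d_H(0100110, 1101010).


XOR: 1001100
Count of 1s: 3

3


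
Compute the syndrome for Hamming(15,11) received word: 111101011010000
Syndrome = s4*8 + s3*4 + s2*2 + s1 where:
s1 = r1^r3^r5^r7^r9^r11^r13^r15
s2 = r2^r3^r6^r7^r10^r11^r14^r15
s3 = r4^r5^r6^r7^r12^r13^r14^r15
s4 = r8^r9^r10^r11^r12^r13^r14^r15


s1=0, s2=0, s3=0, s4=1

Syndrome = 8 (error at position 8)


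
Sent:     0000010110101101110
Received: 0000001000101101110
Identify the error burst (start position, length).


XOR: 0000011110000000000

Burst at position 5, length 4


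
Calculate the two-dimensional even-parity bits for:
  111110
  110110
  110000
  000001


Row parities: 1001
Column parities: 111001

Row P: 1001, Col P: 111001, Corner: 0


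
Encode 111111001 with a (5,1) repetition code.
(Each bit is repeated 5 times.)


Each bit -> 5 copies

111111111111111111111111111111000000000011111


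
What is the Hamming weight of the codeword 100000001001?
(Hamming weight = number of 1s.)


Counting 1s in 100000001001

3


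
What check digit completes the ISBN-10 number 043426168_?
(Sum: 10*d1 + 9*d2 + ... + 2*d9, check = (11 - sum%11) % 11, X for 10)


Weighted sum: 168
168 mod 11 = 3

Check digit: 8


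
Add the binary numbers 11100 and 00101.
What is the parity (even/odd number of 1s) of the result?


11100 = 28
00101 = 5
Sum = 33 = 100001
1s count = 2

even parity (2 ones in 100001)


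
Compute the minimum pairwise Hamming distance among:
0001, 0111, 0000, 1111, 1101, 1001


Comparing all pairs, minimum distance: 1
Can detect 0 errors, correct 0 errors

1


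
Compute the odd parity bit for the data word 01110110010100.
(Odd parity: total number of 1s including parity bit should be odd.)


Number of 1s in data: 7
Parity bit: 0

0


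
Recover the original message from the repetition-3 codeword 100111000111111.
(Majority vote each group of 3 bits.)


Groups: 100, 111, 000, 111, 111
Majority votes: 01011

01011


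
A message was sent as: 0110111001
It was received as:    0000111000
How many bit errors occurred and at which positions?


XOR: 0110000001

3 error(s) at position(s): 1, 2, 9


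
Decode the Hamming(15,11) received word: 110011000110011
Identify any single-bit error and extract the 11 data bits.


Syndrome = 0: no error detected

Data: 01100110011 (no errors)


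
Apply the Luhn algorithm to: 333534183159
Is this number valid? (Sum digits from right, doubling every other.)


Luhn sum = 57
57 mod 10 = 7

Invalid (Luhn sum mod 10 = 7)


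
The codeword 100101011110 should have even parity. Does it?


Number of 1s: 7

No, parity error (7 ones)


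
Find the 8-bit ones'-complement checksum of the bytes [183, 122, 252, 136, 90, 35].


Sum = 818 mod 256 = 50
Complement = 205

205


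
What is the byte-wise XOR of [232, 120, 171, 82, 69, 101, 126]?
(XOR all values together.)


XOR chain: 232 ^ 120 ^ 171 ^ 82 ^ 69 ^ 101 ^ 126 = 55

55


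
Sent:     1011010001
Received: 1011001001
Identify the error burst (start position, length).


XOR: 0000011000

Burst at position 5, length 2


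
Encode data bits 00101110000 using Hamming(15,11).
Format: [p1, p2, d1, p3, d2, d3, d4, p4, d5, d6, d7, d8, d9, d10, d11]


Parity bits: p1=0, p2=1, p3=1, p4=1

010101011110000


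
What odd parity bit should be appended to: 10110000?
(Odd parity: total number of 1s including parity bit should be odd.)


Number of 1s in data: 3
Parity bit: 0

0


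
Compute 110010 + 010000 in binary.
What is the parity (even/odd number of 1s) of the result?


110010 = 50
010000 = 16
Sum = 66 = 1000010
1s count = 2

even parity (2 ones in 1000010)


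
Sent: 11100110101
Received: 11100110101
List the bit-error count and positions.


XOR: 00000000000

0 errors (received matches sent)


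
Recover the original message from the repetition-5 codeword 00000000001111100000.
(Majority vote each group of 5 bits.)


Groups: 00000, 00000, 11111, 00000
Majority votes: 0010

0010


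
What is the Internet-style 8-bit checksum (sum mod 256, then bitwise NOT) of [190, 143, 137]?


Sum = 470 mod 256 = 214
Complement = 41

41


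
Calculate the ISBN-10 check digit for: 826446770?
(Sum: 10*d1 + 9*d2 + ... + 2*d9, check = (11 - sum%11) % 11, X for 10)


Weighted sum: 277
277 mod 11 = 2

Check digit: 9


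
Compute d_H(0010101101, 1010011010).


XOR: 1000110111
Count of 1s: 6

6


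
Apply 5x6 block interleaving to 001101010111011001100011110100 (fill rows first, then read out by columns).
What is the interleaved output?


Matrix:
  001101
  010111
  011001
  100011
  110100
Read columns: 000110110110100110010101011110

000110110110100110010101011110


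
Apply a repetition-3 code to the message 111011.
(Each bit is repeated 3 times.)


Each bit -> 3 copies

111111111000111111


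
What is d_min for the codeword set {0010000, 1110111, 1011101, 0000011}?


Comparing all pairs, minimum distance: 3
Can detect 2 errors, correct 1 errors

3


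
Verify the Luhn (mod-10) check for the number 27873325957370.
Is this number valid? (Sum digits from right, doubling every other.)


Luhn sum = 70
70 mod 10 = 0

Valid (Luhn sum mod 10 = 0)


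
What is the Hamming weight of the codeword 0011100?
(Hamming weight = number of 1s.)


Counting 1s in 0011100

3


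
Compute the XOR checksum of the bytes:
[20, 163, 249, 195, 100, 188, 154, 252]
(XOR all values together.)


XOR chain: 20 ^ 163 ^ 249 ^ 195 ^ 100 ^ 188 ^ 154 ^ 252 = 51

51


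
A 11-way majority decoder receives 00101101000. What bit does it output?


Ones: 4 out of 11
Threshold: 6

0 (4/11 voted 1)


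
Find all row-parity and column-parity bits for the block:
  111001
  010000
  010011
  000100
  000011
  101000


Row parities: 011100
Column parities: 010101

Row P: 011100, Col P: 010101, Corner: 1


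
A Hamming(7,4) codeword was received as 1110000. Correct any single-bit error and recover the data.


Syndrome = 0: no error detected

Data: 1000 (no errors)


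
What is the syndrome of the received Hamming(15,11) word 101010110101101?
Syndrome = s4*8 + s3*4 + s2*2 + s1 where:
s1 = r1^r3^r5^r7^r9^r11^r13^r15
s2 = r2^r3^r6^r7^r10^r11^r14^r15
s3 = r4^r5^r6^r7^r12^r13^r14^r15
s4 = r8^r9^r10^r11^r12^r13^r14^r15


s1=0, s2=0, s3=1, s4=1

Syndrome = 12 (error at position 12)


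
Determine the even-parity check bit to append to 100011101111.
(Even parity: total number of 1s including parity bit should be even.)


Number of 1s in data: 8
Parity bit: 0

0


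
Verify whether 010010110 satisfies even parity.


Number of 1s: 4

Yes, parity is correct (4 ones)


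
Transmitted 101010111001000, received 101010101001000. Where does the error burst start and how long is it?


XOR: 000000010000000

Burst at position 7, length 1


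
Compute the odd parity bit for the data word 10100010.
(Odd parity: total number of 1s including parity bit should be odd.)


Number of 1s in data: 3
Parity bit: 0

0


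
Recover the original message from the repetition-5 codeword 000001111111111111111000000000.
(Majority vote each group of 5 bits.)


Groups: 00000, 11111, 11111, 11111, 10000, 00000
Majority votes: 011100

011100


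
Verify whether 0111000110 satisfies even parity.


Number of 1s: 5

No, parity error (5 ones)


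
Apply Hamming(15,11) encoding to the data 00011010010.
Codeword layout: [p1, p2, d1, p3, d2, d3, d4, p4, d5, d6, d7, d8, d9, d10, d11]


Parity bits: p1=1, p2=1, p3=0, p4=1

110000111010010


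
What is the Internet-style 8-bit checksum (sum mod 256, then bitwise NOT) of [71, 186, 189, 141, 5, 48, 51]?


Sum = 691 mod 256 = 179
Complement = 76

76


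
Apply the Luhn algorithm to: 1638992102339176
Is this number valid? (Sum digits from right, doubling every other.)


Luhn sum = 77
77 mod 10 = 7

Invalid (Luhn sum mod 10 = 7)


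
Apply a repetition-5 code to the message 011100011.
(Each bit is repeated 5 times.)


Each bit -> 5 copies

000001111111111111110000000000000001111111111


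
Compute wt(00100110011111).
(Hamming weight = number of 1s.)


Counting 1s in 00100110011111

8


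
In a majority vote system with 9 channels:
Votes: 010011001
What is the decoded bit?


Ones: 4 out of 9
Threshold: 5

0 (4/9 voted 1)


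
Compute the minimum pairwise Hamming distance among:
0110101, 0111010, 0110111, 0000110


Comparing all pairs, minimum distance: 1
Can detect 0 errors, correct 0 errors

1


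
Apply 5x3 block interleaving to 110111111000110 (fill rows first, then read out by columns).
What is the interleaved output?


Matrix:
  110
  111
  111
  000
  110
Read columns: 111011110101100

111011110101100


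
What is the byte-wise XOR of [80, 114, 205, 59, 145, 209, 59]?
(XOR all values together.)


XOR chain: 80 ^ 114 ^ 205 ^ 59 ^ 145 ^ 209 ^ 59 = 175

175


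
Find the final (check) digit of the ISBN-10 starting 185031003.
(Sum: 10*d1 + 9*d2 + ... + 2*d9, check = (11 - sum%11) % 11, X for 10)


Weighted sum: 151
151 mod 11 = 8

Check digit: 3


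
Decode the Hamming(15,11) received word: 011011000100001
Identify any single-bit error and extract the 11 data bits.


Syndrome = 7: error at position 7

Data: 11110100001 (corrected bit 7)


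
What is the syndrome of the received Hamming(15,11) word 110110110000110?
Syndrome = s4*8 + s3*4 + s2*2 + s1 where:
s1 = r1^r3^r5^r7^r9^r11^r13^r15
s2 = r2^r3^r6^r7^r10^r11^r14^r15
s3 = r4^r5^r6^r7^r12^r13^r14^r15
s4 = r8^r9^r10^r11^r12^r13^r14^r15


s1=0, s2=1, s3=1, s4=1

Syndrome = 14 (error at position 14)


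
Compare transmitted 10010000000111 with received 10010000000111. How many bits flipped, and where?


XOR: 00000000000000

0 errors (received matches sent)


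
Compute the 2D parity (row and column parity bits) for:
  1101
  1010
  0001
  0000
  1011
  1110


Row parities: 101011
Column parities: 0011

Row P: 101011, Col P: 0011, Corner: 0


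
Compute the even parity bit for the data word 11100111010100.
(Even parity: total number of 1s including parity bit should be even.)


Number of 1s in data: 8
Parity bit: 0

0


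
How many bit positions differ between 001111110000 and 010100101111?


XOR: 011011011111
Count of 1s: 9

9


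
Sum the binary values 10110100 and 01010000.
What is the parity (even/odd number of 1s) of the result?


10110100 = 180
01010000 = 80
Sum = 260 = 100000100
1s count = 2

even parity (2 ones in 100000100)


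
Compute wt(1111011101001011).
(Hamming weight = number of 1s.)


Counting 1s in 1111011101001011

11


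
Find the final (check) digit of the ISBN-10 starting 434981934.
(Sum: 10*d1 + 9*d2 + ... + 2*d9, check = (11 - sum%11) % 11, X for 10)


Weighted sum: 268
268 mod 11 = 4

Check digit: 7


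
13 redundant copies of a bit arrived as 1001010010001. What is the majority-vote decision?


Ones: 5 out of 13
Threshold: 7

0 (5/13 voted 1)


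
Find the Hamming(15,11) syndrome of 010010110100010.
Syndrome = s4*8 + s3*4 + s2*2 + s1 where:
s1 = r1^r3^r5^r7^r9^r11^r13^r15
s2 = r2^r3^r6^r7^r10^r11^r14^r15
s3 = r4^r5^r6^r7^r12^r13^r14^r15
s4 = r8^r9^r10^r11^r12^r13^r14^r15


s1=0, s2=0, s3=1, s4=1

Syndrome = 12 (error at position 12)


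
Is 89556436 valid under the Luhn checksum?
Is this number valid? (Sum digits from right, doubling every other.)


Luhn sum = 41
41 mod 10 = 1

Invalid (Luhn sum mod 10 = 1)


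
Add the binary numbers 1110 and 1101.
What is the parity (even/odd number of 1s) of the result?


1110 = 14
1101 = 13
Sum = 27 = 11011
1s count = 4

even parity (4 ones in 11011)


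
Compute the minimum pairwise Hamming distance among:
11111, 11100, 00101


Comparing all pairs, minimum distance: 2
Can detect 1 errors, correct 0 errors

2


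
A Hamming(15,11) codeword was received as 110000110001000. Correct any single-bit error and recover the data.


Syndrome = 0: no error detected

Data: 00010001000 (no errors)


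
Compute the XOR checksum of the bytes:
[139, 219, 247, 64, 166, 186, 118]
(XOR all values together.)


XOR chain: 139 ^ 219 ^ 247 ^ 64 ^ 166 ^ 186 ^ 118 = 141

141


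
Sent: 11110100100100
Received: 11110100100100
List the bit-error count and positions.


XOR: 00000000000000

0 errors (received matches sent)


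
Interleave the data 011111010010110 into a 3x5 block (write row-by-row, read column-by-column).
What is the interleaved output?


Matrix:
  01111
  10100
  10110
Read columns: 011100111101100

011100111101100


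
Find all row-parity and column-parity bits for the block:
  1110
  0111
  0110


Row parities: 110
Column parities: 1111

Row P: 110, Col P: 1111, Corner: 0


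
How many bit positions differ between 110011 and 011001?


XOR: 101010
Count of 1s: 3

3


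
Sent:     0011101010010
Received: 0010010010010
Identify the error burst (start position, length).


XOR: 0001111000000

Burst at position 3, length 4


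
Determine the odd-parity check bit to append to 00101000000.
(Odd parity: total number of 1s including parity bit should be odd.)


Number of 1s in data: 2
Parity bit: 1

1


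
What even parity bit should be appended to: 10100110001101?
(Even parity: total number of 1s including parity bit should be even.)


Number of 1s in data: 7
Parity bit: 1

1


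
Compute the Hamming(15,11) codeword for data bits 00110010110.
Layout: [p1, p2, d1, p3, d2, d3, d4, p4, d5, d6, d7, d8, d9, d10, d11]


Parity bits: p1=1, p2=0, p3=0, p4=1

100001110010110


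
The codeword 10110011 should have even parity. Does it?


Number of 1s: 5

No, parity error (5 ones)


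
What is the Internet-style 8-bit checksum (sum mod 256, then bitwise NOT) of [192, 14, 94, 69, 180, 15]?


Sum = 564 mod 256 = 52
Complement = 203

203


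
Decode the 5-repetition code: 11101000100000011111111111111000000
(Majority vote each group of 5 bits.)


Groups: 11101, 00010, 00000, 11111, 11111, 11110, 00000
Majority votes: 1001110

1001110


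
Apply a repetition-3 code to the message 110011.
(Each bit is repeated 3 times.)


Each bit -> 3 copies

111111000000111111


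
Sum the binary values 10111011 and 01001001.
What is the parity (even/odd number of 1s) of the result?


10111011 = 187
01001001 = 73
Sum = 260 = 100000100
1s count = 2

even parity (2 ones in 100000100)


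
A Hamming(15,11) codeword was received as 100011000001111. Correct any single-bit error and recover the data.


Syndrome = 2: error at position 2

Data: 01100001111 (corrected bit 2)


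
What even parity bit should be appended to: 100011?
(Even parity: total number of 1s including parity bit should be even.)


Number of 1s in data: 3
Parity bit: 1

1


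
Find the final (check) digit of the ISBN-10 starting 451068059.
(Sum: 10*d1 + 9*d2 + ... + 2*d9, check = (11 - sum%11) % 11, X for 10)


Weighted sum: 202
202 mod 11 = 4

Check digit: 7


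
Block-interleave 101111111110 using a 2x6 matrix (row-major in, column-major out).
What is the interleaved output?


Matrix:
  101111
  111110
Read columns: 110111111110

110111111110


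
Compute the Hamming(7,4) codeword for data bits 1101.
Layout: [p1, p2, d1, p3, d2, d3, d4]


Parity bits: p1=1, p2=0, p3=0

1010101


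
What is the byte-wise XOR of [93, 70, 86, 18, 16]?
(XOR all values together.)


XOR chain: 93 ^ 70 ^ 86 ^ 18 ^ 16 = 79

79


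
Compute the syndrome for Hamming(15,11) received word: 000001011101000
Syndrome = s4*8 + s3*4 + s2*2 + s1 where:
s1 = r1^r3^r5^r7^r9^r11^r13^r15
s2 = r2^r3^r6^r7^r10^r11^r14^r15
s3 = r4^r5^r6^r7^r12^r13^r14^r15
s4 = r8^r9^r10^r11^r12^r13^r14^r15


s1=1, s2=0, s3=0, s4=0

Syndrome = 1 (error at position 1)


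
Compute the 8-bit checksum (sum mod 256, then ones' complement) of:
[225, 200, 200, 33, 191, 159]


Sum = 1008 mod 256 = 240
Complement = 15

15


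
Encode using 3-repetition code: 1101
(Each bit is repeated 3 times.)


Each bit -> 3 copies

111111000111


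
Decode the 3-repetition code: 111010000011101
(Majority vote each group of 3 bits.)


Groups: 111, 010, 000, 011, 101
Majority votes: 10011

10011


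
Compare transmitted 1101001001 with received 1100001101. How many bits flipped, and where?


XOR: 0001000100

2 error(s) at position(s): 3, 7


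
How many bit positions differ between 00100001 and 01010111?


XOR: 01110110
Count of 1s: 5

5


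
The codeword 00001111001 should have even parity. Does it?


Number of 1s: 5

No, parity error (5 ones)


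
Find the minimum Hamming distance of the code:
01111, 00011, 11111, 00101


Comparing all pairs, minimum distance: 1
Can detect 0 errors, correct 0 errors

1


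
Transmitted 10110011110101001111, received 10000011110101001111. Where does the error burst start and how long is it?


XOR: 00110000000000000000

Burst at position 2, length 2


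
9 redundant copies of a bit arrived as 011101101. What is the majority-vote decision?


Ones: 6 out of 9
Threshold: 5

1 (6/9 voted 1)


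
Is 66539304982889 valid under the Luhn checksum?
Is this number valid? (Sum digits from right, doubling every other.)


Luhn sum = 74
74 mod 10 = 4

Invalid (Luhn sum mod 10 = 4)


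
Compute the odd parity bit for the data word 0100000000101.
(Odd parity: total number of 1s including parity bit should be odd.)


Number of 1s in data: 3
Parity bit: 0

0


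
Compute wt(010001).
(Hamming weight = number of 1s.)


Counting 1s in 010001

2


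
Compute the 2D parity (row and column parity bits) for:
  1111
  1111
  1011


Row parities: 001
Column parities: 1011

Row P: 001, Col P: 1011, Corner: 1


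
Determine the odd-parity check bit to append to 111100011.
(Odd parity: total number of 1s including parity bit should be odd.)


Number of 1s in data: 6
Parity bit: 1

1


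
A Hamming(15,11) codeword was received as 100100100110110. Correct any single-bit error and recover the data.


Syndrome = 0: no error detected

Data: 00010110110 (no errors)


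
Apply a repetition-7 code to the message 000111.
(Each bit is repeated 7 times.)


Each bit -> 7 copies

000000000000000000000111111111111111111111


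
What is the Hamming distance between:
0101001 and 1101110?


XOR: 1000111
Count of 1s: 4

4


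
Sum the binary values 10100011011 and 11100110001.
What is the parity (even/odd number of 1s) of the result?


10100011011 = 1307
11100110001 = 1841
Sum = 3148 = 110001001100
1s count = 5

odd parity (5 ones in 110001001100)


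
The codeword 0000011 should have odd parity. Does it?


Number of 1s: 2

No, parity error (2 ones)


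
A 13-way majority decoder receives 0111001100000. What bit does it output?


Ones: 5 out of 13
Threshold: 7

0 (5/13 voted 1)


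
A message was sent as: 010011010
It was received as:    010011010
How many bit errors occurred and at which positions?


XOR: 000000000

0 errors (received matches sent)


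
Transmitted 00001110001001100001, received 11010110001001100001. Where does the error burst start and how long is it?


XOR: 11011000000000000000

Burst at position 0, length 5


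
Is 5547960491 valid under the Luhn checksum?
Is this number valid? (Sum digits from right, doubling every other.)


Luhn sum = 50
50 mod 10 = 0

Valid (Luhn sum mod 10 = 0)


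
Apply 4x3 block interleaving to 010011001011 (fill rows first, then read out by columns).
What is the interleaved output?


Matrix:
  010
  011
  001
  011
Read columns: 000011010111

000011010111


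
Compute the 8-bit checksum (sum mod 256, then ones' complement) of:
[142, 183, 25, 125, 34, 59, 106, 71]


Sum = 745 mod 256 = 233
Complement = 22

22


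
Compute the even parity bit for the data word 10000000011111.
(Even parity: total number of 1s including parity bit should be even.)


Number of 1s in data: 6
Parity bit: 0

0


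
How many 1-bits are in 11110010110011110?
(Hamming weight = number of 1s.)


Counting 1s in 11110010110011110

11


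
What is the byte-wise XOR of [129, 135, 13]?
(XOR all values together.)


XOR chain: 129 ^ 135 ^ 13 = 11

11


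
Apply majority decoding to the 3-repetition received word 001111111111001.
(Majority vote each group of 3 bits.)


Groups: 001, 111, 111, 111, 001
Majority votes: 01110

01110


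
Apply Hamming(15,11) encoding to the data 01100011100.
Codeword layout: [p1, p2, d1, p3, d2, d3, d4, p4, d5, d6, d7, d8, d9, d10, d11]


Parity bits: p1=1, p2=0, p3=0, p4=1

100011010011100


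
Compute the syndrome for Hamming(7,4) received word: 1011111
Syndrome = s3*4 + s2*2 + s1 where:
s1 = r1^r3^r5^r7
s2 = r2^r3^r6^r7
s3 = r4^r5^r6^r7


s1=0, s2=1, s3=0

Syndrome = 2 (error at position 2)


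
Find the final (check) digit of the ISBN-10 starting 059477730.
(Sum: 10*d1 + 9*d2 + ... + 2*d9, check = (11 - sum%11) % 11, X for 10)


Weighted sum: 259
259 mod 11 = 6

Check digit: 5


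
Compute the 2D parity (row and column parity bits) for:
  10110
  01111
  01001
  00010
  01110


Row parities: 10011
Column parities: 11100

Row P: 10011, Col P: 11100, Corner: 1


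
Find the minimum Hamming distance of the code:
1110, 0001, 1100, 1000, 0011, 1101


Comparing all pairs, minimum distance: 1
Can detect 0 errors, correct 0 errors

1


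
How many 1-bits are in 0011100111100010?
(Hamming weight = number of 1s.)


Counting 1s in 0011100111100010

8


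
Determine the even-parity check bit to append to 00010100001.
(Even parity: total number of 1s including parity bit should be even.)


Number of 1s in data: 3
Parity bit: 1

1


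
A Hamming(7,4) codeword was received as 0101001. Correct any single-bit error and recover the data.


Syndrome = 1: error at position 1

Data: 0001 (corrected bit 1)


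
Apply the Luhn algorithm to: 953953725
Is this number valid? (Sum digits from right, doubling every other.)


Luhn sum = 49
49 mod 10 = 9

Invalid (Luhn sum mod 10 = 9)


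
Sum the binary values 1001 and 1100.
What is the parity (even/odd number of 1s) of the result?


1001 = 9
1100 = 12
Sum = 21 = 10101
1s count = 3

odd parity (3 ones in 10101)


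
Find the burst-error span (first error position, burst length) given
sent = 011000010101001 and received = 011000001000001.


XOR: 000000011101000

Burst at position 7, length 5


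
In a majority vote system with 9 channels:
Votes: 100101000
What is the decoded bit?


Ones: 3 out of 9
Threshold: 5

0 (3/9 voted 1)


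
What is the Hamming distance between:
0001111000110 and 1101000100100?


XOR: 1100111100010
Count of 1s: 7

7


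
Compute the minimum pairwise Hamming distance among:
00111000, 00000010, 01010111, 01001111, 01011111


Comparing all pairs, minimum distance: 1
Can detect 0 errors, correct 0 errors

1


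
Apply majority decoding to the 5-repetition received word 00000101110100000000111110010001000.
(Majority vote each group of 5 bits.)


Groups: 00000, 10111, 01000, 00000, 11111, 00100, 01000
Majority votes: 0100100

0100100


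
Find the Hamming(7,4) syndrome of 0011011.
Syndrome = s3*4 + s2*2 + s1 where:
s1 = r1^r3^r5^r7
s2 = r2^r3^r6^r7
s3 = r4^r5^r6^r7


s1=0, s2=1, s3=1

Syndrome = 6 (error at position 6)


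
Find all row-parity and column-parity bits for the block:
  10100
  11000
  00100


Row parities: 001
Column parities: 01000

Row P: 001, Col P: 01000, Corner: 1


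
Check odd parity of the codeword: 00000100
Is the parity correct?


Number of 1s: 1

Yes, parity is correct (1 ones)


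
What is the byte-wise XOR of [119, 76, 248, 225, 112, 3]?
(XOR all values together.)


XOR chain: 119 ^ 76 ^ 248 ^ 225 ^ 112 ^ 3 = 81

81


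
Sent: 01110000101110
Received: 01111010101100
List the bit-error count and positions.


XOR: 00001010000010

3 error(s) at position(s): 4, 6, 12


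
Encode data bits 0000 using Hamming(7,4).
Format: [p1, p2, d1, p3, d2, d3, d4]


Parity bits: p1=0, p2=0, p3=0

0000000


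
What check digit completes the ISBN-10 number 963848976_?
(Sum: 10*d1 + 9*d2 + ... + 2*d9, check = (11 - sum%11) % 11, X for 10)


Weighted sum: 357
357 mod 11 = 5

Check digit: 6


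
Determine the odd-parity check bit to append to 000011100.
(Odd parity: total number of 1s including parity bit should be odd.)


Number of 1s in data: 3
Parity bit: 0

0


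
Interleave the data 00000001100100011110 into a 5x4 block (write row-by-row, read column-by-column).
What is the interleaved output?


Matrix:
  0000
  0001
  1001
  0001
  1110
Read columns: 00101000010000101110

00101000010000101110


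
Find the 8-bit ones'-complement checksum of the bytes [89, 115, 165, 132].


Sum = 501 mod 256 = 245
Complement = 10

10


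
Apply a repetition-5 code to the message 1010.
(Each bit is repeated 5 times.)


Each bit -> 5 copies

11111000001111100000


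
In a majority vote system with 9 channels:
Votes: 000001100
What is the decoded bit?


Ones: 2 out of 9
Threshold: 5

0 (2/9 voted 1)


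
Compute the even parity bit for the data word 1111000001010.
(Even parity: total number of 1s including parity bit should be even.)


Number of 1s in data: 6
Parity bit: 0

0


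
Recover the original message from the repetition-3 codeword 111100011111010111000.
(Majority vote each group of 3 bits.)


Groups: 111, 100, 011, 111, 010, 111, 000
Majority votes: 1011010

1011010


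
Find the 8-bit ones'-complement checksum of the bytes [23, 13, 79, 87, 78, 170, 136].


Sum = 586 mod 256 = 74
Complement = 181

181


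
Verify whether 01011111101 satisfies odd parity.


Number of 1s: 8

No, parity error (8 ones)


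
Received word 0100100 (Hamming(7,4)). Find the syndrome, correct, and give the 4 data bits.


Syndrome = 7: error at position 7

Data: 0101 (corrected bit 7)


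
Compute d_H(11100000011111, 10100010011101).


XOR: 01000010000010
Count of 1s: 3

3


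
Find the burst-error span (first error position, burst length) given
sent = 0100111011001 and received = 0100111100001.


XOR: 0000000111000

Burst at position 7, length 3


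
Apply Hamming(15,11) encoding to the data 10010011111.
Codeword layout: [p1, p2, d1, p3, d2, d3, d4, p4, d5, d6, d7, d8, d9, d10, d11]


Parity bits: p1=1, p2=1, p3=1, p4=1

111100110011111


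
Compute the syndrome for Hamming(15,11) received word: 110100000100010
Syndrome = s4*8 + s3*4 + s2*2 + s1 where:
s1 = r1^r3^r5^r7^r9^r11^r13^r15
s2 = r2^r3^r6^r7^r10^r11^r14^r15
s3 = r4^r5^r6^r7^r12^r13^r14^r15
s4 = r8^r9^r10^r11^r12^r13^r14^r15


s1=1, s2=1, s3=0, s4=0

Syndrome = 3 (error at position 3)


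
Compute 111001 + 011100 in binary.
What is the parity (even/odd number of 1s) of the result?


111001 = 57
011100 = 28
Sum = 85 = 1010101
1s count = 4

even parity (4 ones in 1010101)


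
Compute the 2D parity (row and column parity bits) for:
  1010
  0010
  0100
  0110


Row parities: 0110
Column parities: 1010

Row P: 0110, Col P: 1010, Corner: 0


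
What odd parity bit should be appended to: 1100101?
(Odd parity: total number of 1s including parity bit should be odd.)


Number of 1s in data: 4
Parity bit: 1

1


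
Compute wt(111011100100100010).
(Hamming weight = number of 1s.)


Counting 1s in 111011100100100010

9


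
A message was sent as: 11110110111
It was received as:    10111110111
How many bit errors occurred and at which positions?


XOR: 01001000000

2 error(s) at position(s): 1, 4


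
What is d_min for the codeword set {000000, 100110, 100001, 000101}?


Comparing all pairs, minimum distance: 2
Can detect 1 errors, correct 0 errors

2


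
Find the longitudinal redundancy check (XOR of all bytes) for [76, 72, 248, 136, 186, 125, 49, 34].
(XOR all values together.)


XOR chain: 76 ^ 72 ^ 248 ^ 136 ^ 186 ^ 125 ^ 49 ^ 34 = 160

160


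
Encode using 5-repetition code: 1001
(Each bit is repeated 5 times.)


Each bit -> 5 copies

11111000000000011111


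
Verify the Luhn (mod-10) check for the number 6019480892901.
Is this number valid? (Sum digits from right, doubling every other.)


Luhn sum = 57
57 mod 10 = 7

Invalid (Luhn sum mod 10 = 7)


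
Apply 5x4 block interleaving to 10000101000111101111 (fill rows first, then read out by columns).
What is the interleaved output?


Matrix:
  1000
  0101
  0001
  1110
  1111
Read columns: 10011010110001101101

10011010110001101101


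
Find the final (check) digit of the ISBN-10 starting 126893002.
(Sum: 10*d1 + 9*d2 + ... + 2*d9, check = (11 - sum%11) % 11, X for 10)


Weighted sum: 205
205 mod 11 = 7

Check digit: 4


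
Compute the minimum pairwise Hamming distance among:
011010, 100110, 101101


Comparing all pairs, minimum distance: 3
Can detect 2 errors, correct 1 errors

3


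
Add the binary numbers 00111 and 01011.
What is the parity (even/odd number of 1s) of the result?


00111 = 7
01011 = 11
Sum = 18 = 10010
1s count = 2

even parity (2 ones in 10010)


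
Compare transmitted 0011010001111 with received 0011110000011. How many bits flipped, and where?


XOR: 0000100001100

3 error(s) at position(s): 4, 9, 10


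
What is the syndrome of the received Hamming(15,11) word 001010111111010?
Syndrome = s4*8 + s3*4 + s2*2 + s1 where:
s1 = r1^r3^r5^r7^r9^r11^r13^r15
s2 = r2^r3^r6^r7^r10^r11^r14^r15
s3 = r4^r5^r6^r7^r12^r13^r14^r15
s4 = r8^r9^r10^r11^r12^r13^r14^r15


s1=1, s2=1, s3=0, s4=0

Syndrome = 3 (error at position 3)


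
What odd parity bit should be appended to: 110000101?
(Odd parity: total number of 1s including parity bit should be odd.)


Number of 1s in data: 4
Parity bit: 1

1


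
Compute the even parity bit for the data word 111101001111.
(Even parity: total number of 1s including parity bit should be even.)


Number of 1s in data: 9
Parity bit: 1

1


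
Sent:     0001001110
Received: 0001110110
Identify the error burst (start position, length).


XOR: 0000111000

Burst at position 4, length 3


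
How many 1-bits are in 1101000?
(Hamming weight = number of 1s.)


Counting 1s in 1101000

3


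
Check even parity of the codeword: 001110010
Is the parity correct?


Number of 1s: 4

Yes, parity is correct (4 ones)


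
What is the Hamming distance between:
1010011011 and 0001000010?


XOR: 1011011001
Count of 1s: 6

6


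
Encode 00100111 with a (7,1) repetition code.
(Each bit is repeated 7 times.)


Each bit -> 7 copies

00000000000000111111100000000000000111111111111111111111


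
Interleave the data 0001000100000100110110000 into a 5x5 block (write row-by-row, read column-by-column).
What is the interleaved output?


Matrix:
  00010
  00100
  00010
  01101
  10000
Read columns: 0000100010010101010000010

0000100010010101010000010


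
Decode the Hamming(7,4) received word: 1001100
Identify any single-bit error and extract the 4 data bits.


Syndrome = 0: no error detected

Data: 0100 (no errors)


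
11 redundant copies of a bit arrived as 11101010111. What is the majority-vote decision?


Ones: 8 out of 11
Threshold: 6

1 (8/11 voted 1)


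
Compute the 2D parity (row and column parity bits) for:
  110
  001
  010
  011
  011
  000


Row parities: 011000
Column parities: 101

Row P: 011000, Col P: 101, Corner: 0


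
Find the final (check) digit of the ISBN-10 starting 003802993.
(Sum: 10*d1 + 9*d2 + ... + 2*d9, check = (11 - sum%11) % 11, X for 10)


Weighted sum: 159
159 mod 11 = 5

Check digit: 6


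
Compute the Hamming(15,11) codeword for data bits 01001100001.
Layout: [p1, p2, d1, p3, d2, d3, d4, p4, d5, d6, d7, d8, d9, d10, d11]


Parity bits: p1=1, p2=0, p3=0, p4=1

100010011100001


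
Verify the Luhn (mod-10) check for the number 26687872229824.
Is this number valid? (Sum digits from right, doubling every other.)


Luhn sum = 72
72 mod 10 = 2

Invalid (Luhn sum mod 10 = 2)


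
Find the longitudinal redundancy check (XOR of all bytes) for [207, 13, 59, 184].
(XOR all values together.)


XOR chain: 207 ^ 13 ^ 59 ^ 184 = 65

65
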